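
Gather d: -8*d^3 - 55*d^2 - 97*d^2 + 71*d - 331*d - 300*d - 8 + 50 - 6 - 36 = -8*d^3 - 152*d^2 - 560*d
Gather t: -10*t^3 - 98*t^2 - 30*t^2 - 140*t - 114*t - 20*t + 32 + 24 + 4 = -10*t^3 - 128*t^2 - 274*t + 60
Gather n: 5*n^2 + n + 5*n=5*n^2 + 6*n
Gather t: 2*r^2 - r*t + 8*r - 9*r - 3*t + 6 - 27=2*r^2 - r + t*(-r - 3) - 21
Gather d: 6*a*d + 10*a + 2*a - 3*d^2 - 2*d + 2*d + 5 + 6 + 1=6*a*d + 12*a - 3*d^2 + 12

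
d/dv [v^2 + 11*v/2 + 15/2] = 2*v + 11/2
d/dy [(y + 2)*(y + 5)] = 2*y + 7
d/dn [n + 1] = 1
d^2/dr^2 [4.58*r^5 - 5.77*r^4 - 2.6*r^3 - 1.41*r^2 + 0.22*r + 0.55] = 91.6*r^3 - 69.24*r^2 - 15.6*r - 2.82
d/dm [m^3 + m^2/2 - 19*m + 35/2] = 3*m^2 + m - 19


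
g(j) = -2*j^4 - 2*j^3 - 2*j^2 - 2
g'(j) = -8*j^3 - 6*j^2 - 4*j = 2*j*(-4*j^2 - 3*j - 2)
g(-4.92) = -984.12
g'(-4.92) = 827.21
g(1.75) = -37.60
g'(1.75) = -68.25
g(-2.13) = -32.91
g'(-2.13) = 58.61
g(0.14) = -2.05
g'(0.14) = -0.70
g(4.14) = -765.73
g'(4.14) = -687.06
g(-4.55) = -712.20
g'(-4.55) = 647.56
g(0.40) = -2.50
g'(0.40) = -3.07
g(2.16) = -75.02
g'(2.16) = -117.26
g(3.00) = -236.00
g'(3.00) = -282.00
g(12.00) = -45218.00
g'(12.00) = -14736.00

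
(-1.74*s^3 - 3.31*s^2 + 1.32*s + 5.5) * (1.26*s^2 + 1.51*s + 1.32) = -2.1924*s^5 - 6.798*s^4 - 5.6317*s^3 + 4.554*s^2 + 10.0474*s + 7.26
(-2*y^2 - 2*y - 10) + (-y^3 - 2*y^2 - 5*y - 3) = -y^3 - 4*y^2 - 7*y - 13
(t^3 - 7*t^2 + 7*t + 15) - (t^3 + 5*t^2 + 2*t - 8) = -12*t^2 + 5*t + 23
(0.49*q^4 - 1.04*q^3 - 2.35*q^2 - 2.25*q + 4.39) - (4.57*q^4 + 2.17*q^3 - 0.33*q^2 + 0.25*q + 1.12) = -4.08*q^4 - 3.21*q^3 - 2.02*q^2 - 2.5*q + 3.27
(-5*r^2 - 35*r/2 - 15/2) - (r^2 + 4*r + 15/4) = -6*r^2 - 43*r/2 - 45/4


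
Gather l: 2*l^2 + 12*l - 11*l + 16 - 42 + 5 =2*l^2 + l - 21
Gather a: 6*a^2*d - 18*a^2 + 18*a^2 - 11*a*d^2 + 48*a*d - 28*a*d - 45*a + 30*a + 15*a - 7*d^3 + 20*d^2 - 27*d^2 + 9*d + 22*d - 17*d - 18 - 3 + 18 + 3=6*a^2*d + a*(-11*d^2 + 20*d) - 7*d^3 - 7*d^2 + 14*d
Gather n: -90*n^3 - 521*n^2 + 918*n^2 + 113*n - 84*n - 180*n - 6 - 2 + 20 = -90*n^3 + 397*n^2 - 151*n + 12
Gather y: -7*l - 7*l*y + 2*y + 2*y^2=-7*l + 2*y^2 + y*(2 - 7*l)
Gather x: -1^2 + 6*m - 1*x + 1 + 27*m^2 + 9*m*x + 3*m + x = 27*m^2 + 9*m*x + 9*m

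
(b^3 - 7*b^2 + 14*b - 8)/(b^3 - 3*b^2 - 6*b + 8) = (b - 2)/(b + 2)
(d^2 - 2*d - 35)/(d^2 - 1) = (d^2 - 2*d - 35)/(d^2 - 1)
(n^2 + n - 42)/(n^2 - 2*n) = (n^2 + n - 42)/(n*(n - 2))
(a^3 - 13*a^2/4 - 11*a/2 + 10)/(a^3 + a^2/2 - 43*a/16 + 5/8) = 4*(a - 4)/(4*a - 1)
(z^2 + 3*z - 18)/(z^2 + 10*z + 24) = (z - 3)/(z + 4)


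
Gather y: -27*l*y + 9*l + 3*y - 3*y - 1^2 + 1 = -27*l*y + 9*l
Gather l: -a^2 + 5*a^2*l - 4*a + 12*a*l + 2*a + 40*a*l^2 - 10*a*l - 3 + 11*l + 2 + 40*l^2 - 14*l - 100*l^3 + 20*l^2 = -a^2 - 2*a - 100*l^3 + l^2*(40*a + 60) + l*(5*a^2 + 2*a - 3) - 1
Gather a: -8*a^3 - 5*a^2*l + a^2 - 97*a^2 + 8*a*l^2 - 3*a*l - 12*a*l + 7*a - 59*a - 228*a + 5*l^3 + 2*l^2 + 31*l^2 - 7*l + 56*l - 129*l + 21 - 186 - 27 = -8*a^3 + a^2*(-5*l - 96) + a*(8*l^2 - 15*l - 280) + 5*l^3 + 33*l^2 - 80*l - 192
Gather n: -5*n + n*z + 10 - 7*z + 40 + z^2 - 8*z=n*(z - 5) + z^2 - 15*z + 50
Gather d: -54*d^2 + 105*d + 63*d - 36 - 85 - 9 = -54*d^2 + 168*d - 130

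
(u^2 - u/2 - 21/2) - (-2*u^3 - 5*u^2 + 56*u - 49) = 2*u^3 + 6*u^2 - 113*u/2 + 77/2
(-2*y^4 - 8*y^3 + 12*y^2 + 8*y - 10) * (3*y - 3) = -6*y^5 - 18*y^4 + 60*y^3 - 12*y^2 - 54*y + 30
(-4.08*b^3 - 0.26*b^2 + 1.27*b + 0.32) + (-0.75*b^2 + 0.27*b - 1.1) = -4.08*b^3 - 1.01*b^2 + 1.54*b - 0.78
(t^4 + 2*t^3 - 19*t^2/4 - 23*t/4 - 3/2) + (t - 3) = t^4 + 2*t^3 - 19*t^2/4 - 19*t/4 - 9/2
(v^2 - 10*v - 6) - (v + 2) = v^2 - 11*v - 8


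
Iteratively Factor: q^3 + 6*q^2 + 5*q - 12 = (q - 1)*(q^2 + 7*q + 12) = (q - 1)*(q + 4)*(q + 3)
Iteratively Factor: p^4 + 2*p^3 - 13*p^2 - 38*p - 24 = (p - 4)*(p^3 + 6*p^2 + 11*p + 6) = (p - 4)*(p + 1)*(p^2 + 5*p + 6) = (p - 4)*(p + 1)*(p + 3)*(p + 2)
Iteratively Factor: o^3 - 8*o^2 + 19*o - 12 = (o - 4)*(o^2 - 4*o + 3) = (o - 4)*(o - 1)*(o - 3)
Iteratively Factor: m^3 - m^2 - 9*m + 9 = (m + 3)*(m^2 - 4*m + 3) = (m - 3)*(m + 3)*(m - 1)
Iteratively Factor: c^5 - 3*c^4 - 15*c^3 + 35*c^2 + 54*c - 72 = (c - 4)*(c^4 + c^3 - 11*c^2 - 9*c + 18) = (c - 4)*(c - 3)*(c^3 + 4*c^2 + c - 6) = (c - 4)*(c - 3)*(c + 2)*(c^2 + 2*c - 3) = (c - 4)*(c - 3)*(c + 2)*(c + 3)*(c - 1)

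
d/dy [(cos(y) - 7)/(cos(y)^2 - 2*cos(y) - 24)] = (cos(y)^2 - 14*cos(y) + 38)*sin(y)/(sin(y)^2 + 2*cos(y) + 23)^2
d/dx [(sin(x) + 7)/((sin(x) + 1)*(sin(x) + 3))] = (-14*sin(x) + cos(x)^2 - 26)*cos(x)/((sin(x) + 1)^2*(sin(x) + 3)^2)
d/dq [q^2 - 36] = 2*q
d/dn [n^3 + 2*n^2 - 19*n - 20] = 3*n^2 + 4*n - 19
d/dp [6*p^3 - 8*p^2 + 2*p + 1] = 18*p^2 - 16*p + 2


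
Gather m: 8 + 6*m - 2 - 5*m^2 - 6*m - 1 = 5 - 5*m^2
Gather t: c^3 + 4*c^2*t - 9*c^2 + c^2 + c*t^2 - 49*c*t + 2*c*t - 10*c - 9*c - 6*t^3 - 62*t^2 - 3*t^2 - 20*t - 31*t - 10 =c^3 - 8*c^2 - 19*c - 6*t^3 + t^2*(c - 65) + t*(4*c^2 - 47*c - 51) - 10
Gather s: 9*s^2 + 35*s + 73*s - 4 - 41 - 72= 9*s^2 + 108*s - 117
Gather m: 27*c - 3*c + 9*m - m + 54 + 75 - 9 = 24*c + 8*m + 120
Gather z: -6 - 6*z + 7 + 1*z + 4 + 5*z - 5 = 0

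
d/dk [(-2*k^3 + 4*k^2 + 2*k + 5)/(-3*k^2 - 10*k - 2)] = 2*(3*k^4 + 20*k^3 - 11*k^2 + 7*k + 23)/(9*k^4 + 60*k^3 + 112*k^2 + 40*k + 4)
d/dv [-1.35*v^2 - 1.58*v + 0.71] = -2.7*v - 1.58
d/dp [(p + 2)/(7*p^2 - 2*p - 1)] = (-7*p^2 - 28*p + 3)/(49*p^4 - 28*p^3 - 10*p^2 + 4*p + 1)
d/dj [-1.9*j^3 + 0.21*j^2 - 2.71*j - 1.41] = -5.7*j^2 + 0.42*j - 2.71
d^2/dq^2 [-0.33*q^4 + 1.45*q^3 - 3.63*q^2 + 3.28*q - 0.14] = -3.96*q^2 + 8.7*q - 7.26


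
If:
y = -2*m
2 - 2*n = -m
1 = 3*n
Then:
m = -4/3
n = 1/3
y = 8/3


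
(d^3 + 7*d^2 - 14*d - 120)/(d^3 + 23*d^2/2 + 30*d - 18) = 2*(d^2 + d - 20)/(2*d^2 + 11*d - 6)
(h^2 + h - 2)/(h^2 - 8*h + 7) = (h + 2)/(h - 7)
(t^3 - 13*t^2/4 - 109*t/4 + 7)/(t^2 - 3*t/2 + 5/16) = 4*(t^2 - 3*t - 28)/(4*t - 5)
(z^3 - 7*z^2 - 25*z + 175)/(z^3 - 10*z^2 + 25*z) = (z^2 - 2*z - 35)/(z*(z - 5))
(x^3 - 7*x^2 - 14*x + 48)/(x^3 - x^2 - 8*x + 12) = (x - 8)/(x - 2)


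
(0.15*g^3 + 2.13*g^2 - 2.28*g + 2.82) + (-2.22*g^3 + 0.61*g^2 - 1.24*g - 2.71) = -2.07*g^3 + 2.74*g^2 - 3.52*g + 0.11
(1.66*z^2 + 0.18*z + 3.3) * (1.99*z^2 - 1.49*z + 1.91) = 3.3034*z^4 - 2.1152*z^3 + 9.4694*z^2 - 4.5732*z + 6.303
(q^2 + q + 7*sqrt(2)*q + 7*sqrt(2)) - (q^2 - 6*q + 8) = 7*q + 7*sqrt(2)*q - 8 + 7*sqrt(2)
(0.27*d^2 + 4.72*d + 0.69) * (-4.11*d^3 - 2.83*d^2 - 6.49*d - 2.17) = -1.1097*d^5 - 20.1633*d^4 - 17.9458*d^3 - 33.1714*d^2 - 14.7205*d - 1.4973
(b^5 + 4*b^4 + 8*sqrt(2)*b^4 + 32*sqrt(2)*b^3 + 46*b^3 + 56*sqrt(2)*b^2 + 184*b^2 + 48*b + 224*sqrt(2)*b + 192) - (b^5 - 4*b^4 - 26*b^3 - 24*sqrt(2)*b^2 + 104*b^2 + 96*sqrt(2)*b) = 8*b^4 + 8*sqrt(2)*b^4 + 32*sqrt(2)*b^3 + 72*b^3 + 80*b^2 + 80*sqrt(2)*b^2 + 48*b + 128*sqrt(2)*b + 192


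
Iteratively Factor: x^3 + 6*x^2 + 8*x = (x + 4)*(x^2 + 2*x) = x*(x + 4)*(x + 2)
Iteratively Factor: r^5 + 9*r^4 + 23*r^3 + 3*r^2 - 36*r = (r + 3)*(r^4 + 6*r^3 + 5*r^2 - 12*r) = (r + 3)*(r + 4)*(r^3 + 2*r^2 - 3*r) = (r - 1)*(r + 3)*(r + 4)*(r^2 + 3*r) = r*(r - 1)*(r + 3)*(r + 4)*(r + 3)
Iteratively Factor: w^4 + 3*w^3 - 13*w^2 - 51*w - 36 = (w + 3)*(w^3 - 13*w - 12) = (w + 1)*(w + 3)*(w^2 - w - 12) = (w + 1)*(w + 3)^2*(w - 4)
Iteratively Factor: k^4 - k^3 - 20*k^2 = (k + 4)*(k^3 - 5*k^2) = k*(k + 4)*(k^2 - 5*k) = k*(k - 5)*(k + 4)*(k)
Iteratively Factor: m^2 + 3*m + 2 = (m + 1)*(m + 2)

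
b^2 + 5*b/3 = b*(b + 5/3)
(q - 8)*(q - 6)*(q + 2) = q^3 - 12*q^2 + 20*q + 96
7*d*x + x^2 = x*(7*d + x)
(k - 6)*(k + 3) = k^2 - 3*k - 18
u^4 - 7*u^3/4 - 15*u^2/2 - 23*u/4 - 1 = (u - 4)*(u + 1/4)*(u + 1)^2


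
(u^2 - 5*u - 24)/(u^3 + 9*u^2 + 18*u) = (u - 8)/(u*(u + 6))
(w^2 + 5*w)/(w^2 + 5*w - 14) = w*(w + 5)/(w^2 + 5*w - 14)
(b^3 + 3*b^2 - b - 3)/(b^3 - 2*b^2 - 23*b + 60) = (b^3 + 3*b^2 - b - 3)/(b^3 - 2*b^2 - 23*b + 60)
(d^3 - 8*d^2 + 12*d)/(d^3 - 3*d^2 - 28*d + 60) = d/(d + 5)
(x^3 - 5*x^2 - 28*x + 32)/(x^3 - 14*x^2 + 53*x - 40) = (x + 4)/(x - 5)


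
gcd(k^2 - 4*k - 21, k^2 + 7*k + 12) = k + 3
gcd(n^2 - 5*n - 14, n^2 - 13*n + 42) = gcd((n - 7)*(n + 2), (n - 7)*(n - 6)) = n - 7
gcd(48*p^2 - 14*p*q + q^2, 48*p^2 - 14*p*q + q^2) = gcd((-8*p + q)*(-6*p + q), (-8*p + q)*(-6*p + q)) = 48*p^2 - 14*p*q + q^2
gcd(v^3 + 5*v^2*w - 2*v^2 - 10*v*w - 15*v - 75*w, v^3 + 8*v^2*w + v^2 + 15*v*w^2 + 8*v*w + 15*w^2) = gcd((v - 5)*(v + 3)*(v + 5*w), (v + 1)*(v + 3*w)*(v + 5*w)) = v + 5*w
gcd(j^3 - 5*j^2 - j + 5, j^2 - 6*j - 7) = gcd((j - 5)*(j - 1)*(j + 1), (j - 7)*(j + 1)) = j + 1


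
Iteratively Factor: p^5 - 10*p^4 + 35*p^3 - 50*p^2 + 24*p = (p - 2)*(p^4 - 8*p^3 + 19*p^2 - 12*p) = p*(p - 2)*(p^3 - 8*p^2 + 19*p - 12) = p*(p - 4)*(p - 2)*(p^2 - 4*p + 3) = p*(p - 4)*(p - 3)*(p - 2)*(p - 1)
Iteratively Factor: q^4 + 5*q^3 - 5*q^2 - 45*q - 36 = (q + 3)*(q^3 + 2*q^2 - 11*q - 12) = (q + 3)*(q + 4)*(q^2 - 2*q - 3) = (q - 3)*(q + 3)*(q + 4)*(q + 1)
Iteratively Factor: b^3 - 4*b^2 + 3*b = (b)*(b^2 - 4*b + 3) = b*(b - 1)*(b - 3)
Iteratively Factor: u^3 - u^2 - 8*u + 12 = (u - 2)*(u^2 + u - 6) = (u - 2)*(u + 3)*(u - 2)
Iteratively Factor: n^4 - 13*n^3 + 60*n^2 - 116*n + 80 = (n - 2)*(n^3 - 11*n^2 + 38*n - 40) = (n - 2)^2*(n^2 - 9*n + 20) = (n - 5)*(n - 2)^2*(n - 4)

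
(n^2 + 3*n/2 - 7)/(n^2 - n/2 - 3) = (2*n + 7)/(2*n + 3)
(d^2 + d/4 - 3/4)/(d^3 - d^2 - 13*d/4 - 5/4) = (4*d - 3)/(4*d^2 - 8*d - 5)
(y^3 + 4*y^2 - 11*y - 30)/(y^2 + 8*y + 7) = (y^3 + 4*y^2 - 11*y - 30)/(y^2 + 8*y + 7)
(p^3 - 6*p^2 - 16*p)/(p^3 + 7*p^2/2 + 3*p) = 2*(p - 8)/(2*p + 3)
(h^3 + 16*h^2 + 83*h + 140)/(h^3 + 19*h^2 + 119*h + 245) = (h + 4)/(h + 7)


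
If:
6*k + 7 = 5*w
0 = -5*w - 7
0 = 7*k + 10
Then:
No Solution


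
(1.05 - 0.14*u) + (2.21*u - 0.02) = 2.07*u + 1.03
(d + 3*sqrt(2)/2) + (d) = 2*d + 3*sqrt(2)/2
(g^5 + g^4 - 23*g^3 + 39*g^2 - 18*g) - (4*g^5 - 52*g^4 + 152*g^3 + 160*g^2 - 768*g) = -3*g^5 + 53*g^4 - 175*g^3 - 121*g^2 + 750*g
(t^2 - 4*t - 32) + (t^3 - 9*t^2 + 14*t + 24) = t^3 - 8*t^2 + 10*t - 8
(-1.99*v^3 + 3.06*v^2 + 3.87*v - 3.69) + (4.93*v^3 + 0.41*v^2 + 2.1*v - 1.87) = 2.94*v^3 + 3.47*v^2 + 5.97*v - 5.56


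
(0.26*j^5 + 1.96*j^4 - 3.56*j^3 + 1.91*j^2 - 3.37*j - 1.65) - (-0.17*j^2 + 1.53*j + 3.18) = 0.26*j^5 + 1.96*j^4 - 3.56*j^3 + 2.08*j^2 - 4.9*j - 4.83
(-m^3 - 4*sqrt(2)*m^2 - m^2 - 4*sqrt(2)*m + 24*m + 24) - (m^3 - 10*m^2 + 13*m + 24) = -2*m^3 - 4*sqrt(2)*m^2 + 9*m^2 - 4*sqrt(2)*m + 11*m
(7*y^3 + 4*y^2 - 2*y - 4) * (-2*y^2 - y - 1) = -14*y^5 - 15*y^4 - 7*y^3 + 6*y^2 + 6*y + 4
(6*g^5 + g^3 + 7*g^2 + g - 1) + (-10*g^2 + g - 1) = 6*g^5 + g^3 - 3*g^2 + 2*g - 2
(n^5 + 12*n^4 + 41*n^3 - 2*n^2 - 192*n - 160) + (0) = n^5 + 12*n^4 + 41*n^3 - 2*n^2 - 192*n - 160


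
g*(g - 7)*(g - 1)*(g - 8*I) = g^4 - 8*g^3 - 8*I*g^3 + 7*g^2 + 64*I*g^2 - 56*I*g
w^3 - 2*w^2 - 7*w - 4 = (w - 4)*(w + 1)^2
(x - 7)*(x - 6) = x^2 - 13*x + 42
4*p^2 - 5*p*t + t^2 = (-4*p + t)*(-p + t)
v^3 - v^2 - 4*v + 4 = (v - 2)*(v - 1)*(v + 2)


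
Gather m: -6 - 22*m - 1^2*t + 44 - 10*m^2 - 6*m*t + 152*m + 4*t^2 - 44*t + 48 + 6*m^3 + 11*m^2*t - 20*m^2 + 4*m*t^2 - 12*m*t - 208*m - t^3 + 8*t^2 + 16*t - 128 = 6*m^3 + m^2*(11*t - 30) + m*(4*t^2 - 18*t - 78) - t^3 + 12*t^2 - 29*t - 42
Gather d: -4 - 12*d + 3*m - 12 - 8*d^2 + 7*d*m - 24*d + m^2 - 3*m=-8*d^2 + d*(7*m - 36) + m^2 - 16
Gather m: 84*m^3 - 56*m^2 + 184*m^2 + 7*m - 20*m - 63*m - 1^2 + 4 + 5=84*m^3 + 128*m^2 - 76*m + 8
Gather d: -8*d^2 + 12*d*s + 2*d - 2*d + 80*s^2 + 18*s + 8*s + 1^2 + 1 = -8*d^2 + 12*d*s + 80*s^2 + 26*s + 2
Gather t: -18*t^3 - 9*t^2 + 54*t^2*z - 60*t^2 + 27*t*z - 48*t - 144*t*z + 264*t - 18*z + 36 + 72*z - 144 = -18*t^3 + t^2*(54*z - 69) + t*(216 - 117*z) + 54*z - 108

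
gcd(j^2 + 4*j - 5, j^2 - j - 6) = 1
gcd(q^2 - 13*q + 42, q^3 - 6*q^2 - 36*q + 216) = q - 6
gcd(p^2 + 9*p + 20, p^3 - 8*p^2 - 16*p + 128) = p + 4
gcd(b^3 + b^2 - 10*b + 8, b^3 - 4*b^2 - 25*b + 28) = b^2 + 3*b - 4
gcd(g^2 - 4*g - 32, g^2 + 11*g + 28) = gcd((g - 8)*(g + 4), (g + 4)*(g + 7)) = g + 4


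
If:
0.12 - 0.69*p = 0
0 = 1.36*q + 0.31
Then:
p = 0.17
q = -0.23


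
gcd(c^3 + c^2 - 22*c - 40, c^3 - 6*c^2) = 1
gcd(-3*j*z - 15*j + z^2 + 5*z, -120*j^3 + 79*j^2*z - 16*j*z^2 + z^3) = -3*j + z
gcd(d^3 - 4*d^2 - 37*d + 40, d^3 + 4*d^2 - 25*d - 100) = d + 5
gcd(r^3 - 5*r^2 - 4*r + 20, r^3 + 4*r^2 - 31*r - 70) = r^2 - 3*r - 10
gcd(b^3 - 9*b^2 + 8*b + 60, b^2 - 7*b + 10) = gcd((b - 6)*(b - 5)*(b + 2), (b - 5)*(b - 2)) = b - 5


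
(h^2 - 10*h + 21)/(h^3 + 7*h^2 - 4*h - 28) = (h^2 - 10*h + 21)/(h^3 + 7*h^2 - 4*h - 28)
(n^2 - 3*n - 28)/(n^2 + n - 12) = (n - 7)/(n - 3)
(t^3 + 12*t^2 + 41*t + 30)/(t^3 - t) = (t^2 + 11*t + 30)/(t*(t - 1))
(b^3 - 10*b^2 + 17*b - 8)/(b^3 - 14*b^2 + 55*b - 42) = (b^2 - 9*b + 8)/(b^2 - 13*b + 42)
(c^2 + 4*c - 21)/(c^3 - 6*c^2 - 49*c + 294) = (c - 3)/(c^2 - 13*c + 42)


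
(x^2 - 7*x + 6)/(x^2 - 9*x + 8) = (x - 6)/(x - 8)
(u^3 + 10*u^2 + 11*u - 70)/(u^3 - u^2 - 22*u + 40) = (u + 7)/(u - 4)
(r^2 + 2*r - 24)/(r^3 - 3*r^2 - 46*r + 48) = (r - 4)/(r^2 - 9*r + 8)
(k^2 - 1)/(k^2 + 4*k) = (k^2 - 1)/(k*(k + 4))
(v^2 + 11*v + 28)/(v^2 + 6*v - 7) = (v + 4)/(v - 1)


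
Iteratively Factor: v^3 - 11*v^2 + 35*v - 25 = (v - 1)*(v^2 - 10*v + 25) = (v - 5)*(v - 1)*(v - 5)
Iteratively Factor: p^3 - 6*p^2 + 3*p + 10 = (p - 5)*(p^2 - p - 2) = (p - 5)*(p + 1)*(p - 2)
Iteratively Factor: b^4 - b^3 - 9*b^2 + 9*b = (b - 3)*(b^3 + 2*b^2 - 3*b) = b*(b - 3)*(b^2 + 2*b - 3) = b*(b - 3)*(b + 3)*(b - 1)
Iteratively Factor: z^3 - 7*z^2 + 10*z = (z - 2)*(z^2 - 5*z) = (z - 5)*(z - 2)*(z)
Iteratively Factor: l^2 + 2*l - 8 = (l - 2)*(l + 4)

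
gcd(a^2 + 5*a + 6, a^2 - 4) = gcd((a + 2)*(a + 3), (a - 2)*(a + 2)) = a + 2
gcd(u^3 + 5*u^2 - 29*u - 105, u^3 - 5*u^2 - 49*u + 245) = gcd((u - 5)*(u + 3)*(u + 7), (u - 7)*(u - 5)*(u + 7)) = u^2 + 2*u - 35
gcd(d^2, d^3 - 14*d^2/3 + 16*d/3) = d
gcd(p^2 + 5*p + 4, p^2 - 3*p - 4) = p + 1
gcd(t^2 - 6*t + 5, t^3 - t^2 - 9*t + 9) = t - 1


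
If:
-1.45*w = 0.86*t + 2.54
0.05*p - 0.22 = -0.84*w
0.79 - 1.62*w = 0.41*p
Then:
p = 1.17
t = -3.28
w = 0.19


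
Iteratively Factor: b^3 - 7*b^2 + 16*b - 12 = (b - 2)*(b^2 - 5*b + 6) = (b - 3)*(b - 2)*(b - 2)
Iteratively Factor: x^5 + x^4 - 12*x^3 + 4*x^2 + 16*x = (x - 2)*(x^4 + 3*x^3 - 6*x^2 - 8*x) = (x - 2)*(x + 4)*(x^3 - x^2 - 2*x) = (x - 2)^2*(x + 4)*(x^2 + x) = x*(x - 2)^2*(x + 4)*(x + 1)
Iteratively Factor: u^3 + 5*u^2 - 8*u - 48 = (u + 4)*(u^2 + u - 12) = (u - 3)*(u + 4)*(u + 4)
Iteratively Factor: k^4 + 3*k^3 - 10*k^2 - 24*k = (k - 3)*(k^3 + 6*k^2 + 8*k) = k*(k - 3)*(k^2 + 6*k + 8) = k*(k - 3)*(k + 4)*(k + 2)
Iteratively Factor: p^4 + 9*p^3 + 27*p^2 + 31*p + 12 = (p + 1)*(p^3 + 8*p^2 + 19*p + 12) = (p + 1)*(p + 4)*(p^2 + 4*p + 3) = (p + 1)^2*(p + 4)*(p + 3)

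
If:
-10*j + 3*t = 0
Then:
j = 3*t/10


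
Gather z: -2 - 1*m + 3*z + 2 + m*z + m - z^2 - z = -z^2 + z*(m + 2)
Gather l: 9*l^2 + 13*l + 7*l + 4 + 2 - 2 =9*l^2 + 20*l + 4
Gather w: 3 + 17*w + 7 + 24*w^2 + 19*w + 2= 24*w^2 + 36*w + 12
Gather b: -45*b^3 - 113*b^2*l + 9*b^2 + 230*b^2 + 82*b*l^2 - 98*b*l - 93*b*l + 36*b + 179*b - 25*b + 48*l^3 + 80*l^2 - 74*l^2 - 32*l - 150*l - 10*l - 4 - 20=-45*b^3 + b^2*(239 - 113*l) + b*(82*l^2 - 191*l + 190) + 48*l^3 + 6*l^2 - 192*l - 24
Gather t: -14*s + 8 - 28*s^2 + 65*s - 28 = -28*s^2 + 51*s - 20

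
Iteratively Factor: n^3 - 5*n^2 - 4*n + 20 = (n + 2)*(n^2 - 7*n + 10) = (n - 2)*(n + 2)*(n - 5)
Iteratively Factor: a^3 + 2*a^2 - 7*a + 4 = (a + 4)*(a^2 - 2*a + 1) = (a - 1)*(a + 4)*(a - 1)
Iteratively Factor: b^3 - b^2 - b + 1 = (b + 1)*(b^2 - 2*b + 1) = (b - 1)*(b + 1)*(b - 1)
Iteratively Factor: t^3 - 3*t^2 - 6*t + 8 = (t - 1)*(t^2 - 2*t - 8) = (t - 4)*(t - 1)*(t + 2)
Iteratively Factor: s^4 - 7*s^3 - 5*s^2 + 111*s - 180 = (s - 5)*(s^3 - 2*s^2 - 15*s + 36) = (s - 5)*(s - 3)*(s^2 + s - 12) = (s - 5)*(s - 3)^2*(s + 4)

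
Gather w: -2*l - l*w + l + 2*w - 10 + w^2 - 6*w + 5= -l + w^2 + w*(-l - 4) - 5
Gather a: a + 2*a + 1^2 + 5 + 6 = 3*a + 12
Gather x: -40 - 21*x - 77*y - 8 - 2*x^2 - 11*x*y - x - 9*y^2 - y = -2*x^2 + x*(-11*y - 22) - 9*y^2 - 78*y - 48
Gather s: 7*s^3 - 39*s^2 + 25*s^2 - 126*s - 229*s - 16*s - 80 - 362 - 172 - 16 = 7*s^3 - 14*s^2 - 371*s - 630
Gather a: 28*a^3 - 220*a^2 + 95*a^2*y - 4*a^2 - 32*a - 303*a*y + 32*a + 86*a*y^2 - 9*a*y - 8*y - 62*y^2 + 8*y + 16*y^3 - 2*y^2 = 28*a^3 + a^2*(95*y - 224) + a*(86*y^2 - 312*y) + 16*y^3 - 64*y^2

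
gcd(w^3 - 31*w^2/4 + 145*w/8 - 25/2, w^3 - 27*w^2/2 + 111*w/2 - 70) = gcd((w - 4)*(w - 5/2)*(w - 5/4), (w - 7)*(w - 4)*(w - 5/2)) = w^2 - 13*w/2 + 10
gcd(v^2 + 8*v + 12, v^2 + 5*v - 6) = v + 6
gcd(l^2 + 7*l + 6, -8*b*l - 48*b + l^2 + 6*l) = l + 6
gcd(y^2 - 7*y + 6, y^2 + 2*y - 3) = y - 1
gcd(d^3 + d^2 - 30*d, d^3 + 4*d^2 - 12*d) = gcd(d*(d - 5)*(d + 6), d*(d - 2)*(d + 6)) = d^2 + 6*d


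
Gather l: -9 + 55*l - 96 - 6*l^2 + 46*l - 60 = -6*l^2 + 101*l - 165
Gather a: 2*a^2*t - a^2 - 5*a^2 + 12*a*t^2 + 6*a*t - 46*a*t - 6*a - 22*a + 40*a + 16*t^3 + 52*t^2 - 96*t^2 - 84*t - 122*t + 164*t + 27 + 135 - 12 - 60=a^2*(2*t - 6) + a*(12*t^2 - 40*t + 12) + 16*t^3 - 44*t^2 - 42*t + 90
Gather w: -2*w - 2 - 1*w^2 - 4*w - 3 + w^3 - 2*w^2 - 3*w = w^3 - 3*w^2 - 9*w - 5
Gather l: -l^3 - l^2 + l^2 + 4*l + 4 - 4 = -l^3 + 4*l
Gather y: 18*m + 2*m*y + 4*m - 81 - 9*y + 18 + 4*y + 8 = 22*m + y*(2*m - 5) - 55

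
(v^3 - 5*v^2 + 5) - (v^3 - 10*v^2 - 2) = 5*v^2 + 7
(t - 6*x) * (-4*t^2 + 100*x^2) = -4*t^3 + 24*t^2*x + 100*t*x^2 - 600*x^3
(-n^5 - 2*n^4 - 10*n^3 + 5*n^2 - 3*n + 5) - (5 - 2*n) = -n^5 - 2*n^4 - 10*n^3 + 5*n^2 - n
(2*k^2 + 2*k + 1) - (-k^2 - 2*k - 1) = 3*k^2 + 4*k + 2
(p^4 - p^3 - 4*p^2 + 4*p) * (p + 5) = p^5 + 4*p^4 - 9*p^3 - 16*p^2 + 20*p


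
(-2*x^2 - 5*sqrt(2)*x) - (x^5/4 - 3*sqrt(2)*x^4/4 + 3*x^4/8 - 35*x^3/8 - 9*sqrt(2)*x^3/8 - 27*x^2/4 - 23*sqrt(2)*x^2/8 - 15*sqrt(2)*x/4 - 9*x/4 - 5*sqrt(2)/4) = -x^5/4 - 3*x^4/8 + 3*sqrt(2)*x^4/4 + 9*sqrt(2)*x^3/8 + 35*x^3/8 + 23*sqrt(2)*x^2/8 + 19*x^2/4 - 5*sqrt(2)*x/4 + 9*x/4 + 5*sqrt(2)/4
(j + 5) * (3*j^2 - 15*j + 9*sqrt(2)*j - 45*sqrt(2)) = 3*j^3 + 9*sqrt(2)*j^2 - 75*j - 225*sqrt(2)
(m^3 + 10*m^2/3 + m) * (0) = 0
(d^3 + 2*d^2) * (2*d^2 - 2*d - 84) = 2*d^5 + 2*d^4 - 88*d^3 - 168*d^2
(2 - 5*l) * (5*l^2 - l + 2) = -25*l^3 + 15*l^2 - 12*l + 4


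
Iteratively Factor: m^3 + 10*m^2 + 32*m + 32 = (m + 4)*(m^2 + 6*m + 8) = (m + 4)^2*(m + 2)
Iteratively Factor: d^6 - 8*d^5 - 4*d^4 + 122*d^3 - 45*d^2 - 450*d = (d - 3)*(d^5 - 5*d^4 - 19*d^3 + 65*d^2 + 150*d) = d*(d - 3)*(d^4 - 5*d^3 - 19*d^2 + 65*d + 150) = d*(d - 3)*(d + 3)*(d^3 - 8*d^2 + 5*d + 50) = d*(d - 5)*(d - 3)*(d + 3)*(d^2 - 3*d - 10) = d*(d - 5)^2*(d - 3)*(d + 3)*(d + 2)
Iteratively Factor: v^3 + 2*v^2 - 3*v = (v)*(v^2 + 2*v - 3) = v*(v + 3)*(v - 1)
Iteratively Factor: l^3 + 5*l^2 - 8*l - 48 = (l + 4)*(l^2 + l - 12) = (l + 4)^2*(l - 3)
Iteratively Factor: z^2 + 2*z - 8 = (z - 2)*(z + 4)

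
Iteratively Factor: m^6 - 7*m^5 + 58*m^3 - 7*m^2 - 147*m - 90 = (m + 1)*(m^5 - 8*m^4 + 8*m^3 + 50*m^2 - 57*m - 90) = (m - 3)*(m + 1)*(m^4 - 5*m^3 - 7*m^2 + 29*m + 30) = (m - 3)*(m + 1)^2*(m^3 - 6*m^2 - m + 30) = (m - 3)^2*(m + 1)^2*(m^2 - 3*m - 10) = (m - 5)*(m - 3)^2*(m + 1)^2*(m + 2)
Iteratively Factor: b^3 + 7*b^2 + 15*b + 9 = (b + 3)*(b^2 + 4*b + 3) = (b + 3)^2*(b + 1)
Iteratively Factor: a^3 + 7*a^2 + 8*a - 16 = (a + 4)*(a^2 + 3*a - 4) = (a + 4)^2*(a - 1)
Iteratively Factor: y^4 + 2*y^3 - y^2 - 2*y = (y + 2)*(y^3 - y) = y*(y + 2)*(y^2 - 1) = y*(y + 1)*(y + 2)*(y - 1)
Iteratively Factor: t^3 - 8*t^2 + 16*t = (t - 4)*(t^2 - 4*t) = t*(t - 4)*(t - 4)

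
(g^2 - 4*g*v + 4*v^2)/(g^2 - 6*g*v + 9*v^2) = (g^2 - 4*g*v + 4*v^2)/(g^2 - 6*g*v + 9*v^2)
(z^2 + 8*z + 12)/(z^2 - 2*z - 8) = (z + 6)/(z - 4)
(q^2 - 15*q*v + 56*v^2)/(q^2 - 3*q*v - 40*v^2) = (q - 7*v)/(q + 5*v)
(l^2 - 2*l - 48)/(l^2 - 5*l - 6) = (-l^2 + 2*l + 48)/(-l^2 + 5*l + 6)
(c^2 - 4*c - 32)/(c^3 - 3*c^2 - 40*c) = (c + 4)/(c*(c + 5))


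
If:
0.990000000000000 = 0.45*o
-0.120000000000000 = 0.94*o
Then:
No Solution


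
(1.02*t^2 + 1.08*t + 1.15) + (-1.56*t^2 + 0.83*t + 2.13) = -0.54*t^2 + 1.91*t + 3.28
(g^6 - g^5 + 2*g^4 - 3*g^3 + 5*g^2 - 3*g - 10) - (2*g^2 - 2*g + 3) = g^6 - g^5 + 2*g^4 - 3*g^3 + 3*g^2 - g - 13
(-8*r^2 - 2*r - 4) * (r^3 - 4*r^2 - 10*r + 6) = -8*r^5 + 30*r^4 + 84*r^3 - 12*r^2 + 28*r - 24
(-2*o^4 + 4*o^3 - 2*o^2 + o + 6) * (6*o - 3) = -12*o^5 + 30*o^4 - 24*o^3 + 12*o^2 + 33*o - 18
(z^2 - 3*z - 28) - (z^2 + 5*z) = -8*z - 28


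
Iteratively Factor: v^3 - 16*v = (v + 4)*(v^2 - 4*v) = (v - 4)*(v + 4)*(v)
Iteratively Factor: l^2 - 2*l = (l)*(l - 2)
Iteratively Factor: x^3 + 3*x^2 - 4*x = (x - 1)*(x^2 + 4*x) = x*(x - 1)*(x + 4)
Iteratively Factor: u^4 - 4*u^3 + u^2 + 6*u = (u)*(u^3 - 4*u^2 + u + 6) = u*(u - 2)*(u^2 - 2*u - 3) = u*(u - 2)*(u + 1)*(u - 3)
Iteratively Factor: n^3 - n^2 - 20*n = (n - 5)*(n^2 + 4*n) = n*(n - 5)*(n + 4)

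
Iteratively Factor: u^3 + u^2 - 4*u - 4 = (u + 1)*(u^2 - 4) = (u + 1)*(u + 2)*(u - 2)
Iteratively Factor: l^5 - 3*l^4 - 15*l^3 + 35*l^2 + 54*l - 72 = (l - 1)*(l^4 - 2*l^3 - 17*l^2 + 18*l + 72) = (l - 1)*(l + 3)*(l^3 - 5*l^2 - 2*l + 24) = (l - 3)*(l - 1)*(l + 3)*(l^2 - 2*l - 8) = (l - 3)*(l - 1)*(l + 2)*(l + 3)*(l - 4)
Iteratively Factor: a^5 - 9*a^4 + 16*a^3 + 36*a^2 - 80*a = (a - 2)*(a^4 - 7*a^3 + 2*a^2 + 40*a) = a*(a - 2)*(a^3 - 7*a^2 + 2*a + 40) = a*(a - 2)*(a + 2)*(a^2 - 9*a + 20) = a*(a - 4)*(a - 2)*(a + 2)*(a - 5)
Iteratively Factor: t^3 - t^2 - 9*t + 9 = (t + 3)*(t^2 - 4*t + 3) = (t - 3)*(t + 3)*(t - 1)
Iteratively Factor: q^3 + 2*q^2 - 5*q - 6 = (q + 3)*(q^2 - q - 2) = (q + 1)*(q + 3)*(q - 2)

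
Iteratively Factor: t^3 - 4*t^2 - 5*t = (t)*(t^2 - 4*t - 5) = t*(t + 1)*(t - 5)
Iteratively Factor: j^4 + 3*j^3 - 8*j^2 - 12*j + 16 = (j - 2)*(j^3 + 5*j^2 + 2*j - 8) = (j - 2)*(j + 4)*(j^2 + j - 2) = (j - 2)*(j + 2)*(j + 4)*(j - 1)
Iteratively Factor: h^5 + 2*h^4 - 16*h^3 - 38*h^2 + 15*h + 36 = (h - 4)*(h^4 + 6*h^3 + 8*h^2 - 6*h - 9) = (h - 4)*(h + 3)*(h^3 + 3*h^2 - h - 3) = (h - 4)*(h + 3)^2*(h^2 - 1) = (h - 4)*(h + 1)*(h + 3)^2*(h - 1)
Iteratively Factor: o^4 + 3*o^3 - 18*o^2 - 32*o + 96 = (o + 4)*(o^3 - o^2 - 14*o + 24) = (o + 4)^2*(o^2 - 5*o + 6) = (o - 2)*(o + 4)^2*(o - 3)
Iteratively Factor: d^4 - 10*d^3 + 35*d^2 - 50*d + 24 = (d - 3)*(d^3 - 7*d^2 + 14*d - 8) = (d - 4)*(d - 3)*(d^2 - 3*d + 2) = (d - 4)*(d - 3)*(d - 1)*(d - 2)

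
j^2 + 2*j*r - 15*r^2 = (j - 3*r)*(j + 5*r)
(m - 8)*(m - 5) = m^2 - 13*m + 40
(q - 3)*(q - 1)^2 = q^3 - 5*q^2 + 7*q - 3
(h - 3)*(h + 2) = h^2 - h - 6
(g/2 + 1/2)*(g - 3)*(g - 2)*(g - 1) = g^4/2 - 5*g^3/2 + 5*g^2/2 + 5*g/2 - 3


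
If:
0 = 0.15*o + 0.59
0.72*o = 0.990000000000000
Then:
No Solution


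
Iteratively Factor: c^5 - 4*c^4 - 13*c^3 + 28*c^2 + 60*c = (c)*(c^4 - 4*c^3 - 13*c^2 + 28*c + 60) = c*(c + 2)*(c^3 - 6*c^2 - c + 30) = c*(c - 5)*(c + 2)*(c^2 - c - 6) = c*(c - 5)*(c + 2)^2*(c - 3)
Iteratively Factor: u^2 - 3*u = (u)*(u - 3)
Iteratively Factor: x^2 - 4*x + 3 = (x - 1)*(x - 3)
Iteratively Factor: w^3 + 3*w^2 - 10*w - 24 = (w - 3)*(w^2 + 6*w + 8) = (w - 3)*(w + 2)*(w + 4)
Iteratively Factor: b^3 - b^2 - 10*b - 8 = (b - 4)*(b^2 + 3*b + 2) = (b - 4)*(b + 1)*(b + 2)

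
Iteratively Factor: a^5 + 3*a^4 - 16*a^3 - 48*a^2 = (a + 3)*(a^4 - 16*a^2) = (a - 4)*(a + 3)*(a^3 + 4*a^2) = (a - 4)*(a + 3)*(a + 4)*(a^2) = a*(a - 4)*(a + 3)*(a + 4)*(a)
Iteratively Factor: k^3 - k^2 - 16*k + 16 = (k - 4)*(k^2 + 3*k - 4) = (k - 4)*(k + 4)*(k - 1)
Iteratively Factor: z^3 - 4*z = (z)*(z^2 - 4) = z*(z - 2)*(z + 2)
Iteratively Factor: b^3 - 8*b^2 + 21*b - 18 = (b - 3)*(b^2 - 5*b + 6) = (b - 3)^2*(b - 2)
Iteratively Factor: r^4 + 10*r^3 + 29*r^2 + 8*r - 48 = (r + 3)*(r^3 + 7*r^2 + 8*r - 16) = (r + 3)*(r + 4)*(r^2 + 3*r - 4) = (r - 1)*(r + 3)*(r + 4)*(r + 4)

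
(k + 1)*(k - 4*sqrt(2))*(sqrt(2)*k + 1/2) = sqrt(2)*k^3 - 15*k^2/2 + sqrt(2)*k^2 - 15*k/2 - 2*sqrt(2)*k - 2*sqrt(2)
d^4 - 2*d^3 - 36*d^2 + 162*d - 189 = (d - 3)^3*(d + 7)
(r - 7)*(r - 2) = r^2 - 9*r + 14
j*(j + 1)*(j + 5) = j^3 + 6*j^2 + 5*j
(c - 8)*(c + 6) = c^2 - 2*c - 48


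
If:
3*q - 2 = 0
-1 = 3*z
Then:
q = 2/3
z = -1/3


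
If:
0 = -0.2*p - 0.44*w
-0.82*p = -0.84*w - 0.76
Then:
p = 0.63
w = -0.29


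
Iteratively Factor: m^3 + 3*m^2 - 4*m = (m)*(m^2 + 3*m - 4) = m*(m + 4)*(m - 1)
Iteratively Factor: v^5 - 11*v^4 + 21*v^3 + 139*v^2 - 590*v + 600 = (v - 5)*(v^4 - 6*v^3 - 9*v^2 + 94*v - 120) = (v - 5)*(v - 3)*(v^3 - 3*v^2 - 18*v + 40) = (v - 5)^2*(v - 3)*(v^2 + 2*v - 8) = (v - 5)^2*(v - 3)*(v - 2)*(v + 4)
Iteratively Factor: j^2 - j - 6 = (j + 2)*(j - 3)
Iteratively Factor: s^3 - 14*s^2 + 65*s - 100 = (s - 5)*(s^2 - 9*s + 20) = (s - 5)*(s - 4)*(s - 5)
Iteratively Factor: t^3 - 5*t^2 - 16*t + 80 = (t + 4)*(t^2 - 9*t + 20) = (t - 5)*(t + 4)*(t - 4)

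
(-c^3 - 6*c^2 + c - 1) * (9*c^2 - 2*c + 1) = -9*c^5 - 52*c^4 + 20*c^3 - 17*c^2 + 3*c - 1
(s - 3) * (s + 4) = s^2 + s - 12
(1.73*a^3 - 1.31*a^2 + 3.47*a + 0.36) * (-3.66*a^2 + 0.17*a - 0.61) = -6.3318*a^5 + 5.0887*a^4 - 13.9782*a^3 + 0.0714000000000001*a^2 - 2.0555*a - 0.2196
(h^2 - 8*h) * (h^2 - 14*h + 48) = h^4 - 22*h^3 + 160*h^2 - 384*h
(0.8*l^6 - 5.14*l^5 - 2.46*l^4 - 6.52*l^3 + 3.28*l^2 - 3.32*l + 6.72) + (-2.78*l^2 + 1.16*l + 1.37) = 0.8*l^6 - 5.14*l^5 - 2.46*l^4 - 6.52*l^3 + 0.5*l^2 - 2.16*l + 8.09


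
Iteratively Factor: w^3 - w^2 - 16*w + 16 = (w + 4)*(w^2 - 5*w + 4) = (w - 1)*(w + 4)*(w - 4)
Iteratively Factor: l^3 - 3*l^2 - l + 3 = (l - 1)*(l^2 - 2*l - 3) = (l - 3)*(l - 1)*(l + 1)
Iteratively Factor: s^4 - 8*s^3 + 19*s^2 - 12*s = (s - 4)*(s^3 - 4*s^2 + 3*s) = (s - 4)*(s - 1)*(s^2 - 3*s) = s*(s - 4)*(s - 1)*(s - 3)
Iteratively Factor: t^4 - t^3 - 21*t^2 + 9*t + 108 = (t + 3)*(t^3 - 4*t^2 - 9*t + 36) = (t + 3)^2*(t^2 - 7*t + 12) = (t - 3)*(t + 3)^2*(t - 4)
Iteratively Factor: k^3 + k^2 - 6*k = (k)*(k^2 + k - 6) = k*(k - 2)*(k + 3)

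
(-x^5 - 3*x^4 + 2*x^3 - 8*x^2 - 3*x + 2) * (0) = 0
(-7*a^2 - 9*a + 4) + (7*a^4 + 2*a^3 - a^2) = 7*a^4 + 2*a^3 - 8*a^2 - 9*a + 4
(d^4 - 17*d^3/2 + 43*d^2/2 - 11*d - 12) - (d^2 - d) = d^4 - 17*d^3/2 + 41*d^2/2 - 10*d - 12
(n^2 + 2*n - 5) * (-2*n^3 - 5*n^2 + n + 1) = -2*n^5 - 9*n^4 + n^3 + 28*n^2 - 3*n - 5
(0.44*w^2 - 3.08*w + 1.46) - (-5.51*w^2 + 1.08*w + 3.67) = 5.95*w^2 - 4.16*w - 2.21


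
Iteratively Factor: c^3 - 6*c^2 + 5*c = (c)*(c^2 - 6*c + 5) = c*(c - 5)*(c - 1)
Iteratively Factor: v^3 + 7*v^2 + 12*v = (v)*(v^2 + 7*v + 12) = v*(v + 3)*(v + 4)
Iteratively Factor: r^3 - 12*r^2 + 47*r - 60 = (r - 5)*(r^2 - 7*r + 12) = (r - 5)*(r - 4)*(r - 3)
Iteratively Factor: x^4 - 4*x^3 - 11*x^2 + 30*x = (x + 3)*(x^3 - 7*x^2 + 10*x) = x*(x + 3)*(x^2 - 7*x + 10) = x*(x - 5)*(x + 3)*(x - 2)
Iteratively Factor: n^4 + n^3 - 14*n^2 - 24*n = (n + 3)*(n^3 - 2*n^2 - 8*n) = n*(n + 3)*(n^2 - 2*n - 8) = n*(n - 4)*(n + 3)*(n + 2)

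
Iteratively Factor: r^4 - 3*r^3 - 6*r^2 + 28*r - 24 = (r + 3)*(r^3 - 6*r^2 + 12*r - 8) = (r - 2)*(r + 3)*(r^2 - 4*r + 4) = (r - 2)^2*(r + 3)*(r - 2)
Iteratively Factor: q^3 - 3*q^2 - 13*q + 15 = (q + 3)*(q^2 - 6*q + 5) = (q - 1)*(q + 3)*(q - 5)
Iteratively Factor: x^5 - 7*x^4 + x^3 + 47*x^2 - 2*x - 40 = (x + 1)*(x^4 - 8*x^3 + 9*x^2 + 38*x - 40) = (x - 1)*(x + 1)*(x^3 - 7*x^2 + 2*x + 40) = (x - 5)*(x - 1)*(x + 1)*(x^2 - 2*x - 8) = (x - 5)*(x - 1)*(x + 1)*(x + 2)*(x - 4)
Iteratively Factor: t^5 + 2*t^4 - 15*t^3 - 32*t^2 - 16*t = (t + 1)*(t^4 + t^3 - 16*t^2 - 16*t) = (t + 1)*(t + 4)*(t^3 - 3*t^2 - 4*t) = (t + 1)^2*(t + 4)*(t^2 - 4*t) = (t - 4)*(t + 1)^2*(t + 4)*(t)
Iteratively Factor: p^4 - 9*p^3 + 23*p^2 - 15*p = (p - 1)*(p^3 - 8*p^2 + 15*p) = (p - 3)*(p - 1)*(p^2 - 5*p) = (p - 5)*(p - 3)*(p - 1)*(p)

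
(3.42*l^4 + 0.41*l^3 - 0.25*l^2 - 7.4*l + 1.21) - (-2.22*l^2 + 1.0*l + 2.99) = 3.42*l^4 + 0.41*l^3 + 1.97*l^2 - 8.4*l - 1.78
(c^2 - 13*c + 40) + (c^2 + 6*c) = 2*c^2 - 7*c + 40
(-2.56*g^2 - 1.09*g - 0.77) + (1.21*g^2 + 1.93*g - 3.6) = -1.35*g^2 + 0.84*g - 4.37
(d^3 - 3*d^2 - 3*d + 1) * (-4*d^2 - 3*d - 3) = -4*d^5 + 9*d^4 + 18*d^3 + 14*d^2 + 6*d - 3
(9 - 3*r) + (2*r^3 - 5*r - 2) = 2*r^3 - 8*r + 7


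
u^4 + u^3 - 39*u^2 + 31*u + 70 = (u - 5)*(u - 2)*(u + 1)*(u + 7)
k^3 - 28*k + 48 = (k - 4)*(k - 2)*(k + 6)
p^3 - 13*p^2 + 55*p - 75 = (p - 5)^2*(p - 3)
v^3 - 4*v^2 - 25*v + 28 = (v - 7)*(v - 1)*(v + 4)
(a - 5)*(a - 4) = a^2 - 9*a + 20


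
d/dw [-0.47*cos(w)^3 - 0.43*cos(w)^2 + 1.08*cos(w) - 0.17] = (1.41*cos(w)^2 + 0.86*cos(w) - 1.08)*sin(w)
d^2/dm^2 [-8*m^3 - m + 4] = -48*m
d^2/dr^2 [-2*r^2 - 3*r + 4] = -4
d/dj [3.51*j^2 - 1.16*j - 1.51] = 7.02*j - 1.16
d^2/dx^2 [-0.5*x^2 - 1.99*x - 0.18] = -1.00000000000000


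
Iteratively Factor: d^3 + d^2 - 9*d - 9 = (d + 1)*(d^2 - 9) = (d + 1)*(d + 3)*(d - 3)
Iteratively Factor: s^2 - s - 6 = (s - 3)*(s + 2)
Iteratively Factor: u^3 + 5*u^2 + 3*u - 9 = (u + 3)*(u^2 + 2*u - 3) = (u + 3)^2*(u - 1)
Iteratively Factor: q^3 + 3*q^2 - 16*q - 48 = (q - 4)*(q^2 + 7*q + 12) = (q - 4)*(q + 4)*(q + 3)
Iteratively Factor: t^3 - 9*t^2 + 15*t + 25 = (t - 5)*(t^2 - 4*t - 5) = (t - 5)^2*(t + 1)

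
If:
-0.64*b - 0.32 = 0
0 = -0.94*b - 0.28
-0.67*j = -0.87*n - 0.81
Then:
No Solution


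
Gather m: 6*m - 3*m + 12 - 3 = 3*m + 9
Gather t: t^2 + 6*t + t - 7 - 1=t^2 + 7*t - 8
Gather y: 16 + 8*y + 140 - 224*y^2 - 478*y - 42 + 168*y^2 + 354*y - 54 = -56*y^2 - 116*y + 60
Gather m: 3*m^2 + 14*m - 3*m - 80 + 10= 3*m^2 + 11*m - 70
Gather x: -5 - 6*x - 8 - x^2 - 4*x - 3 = -x^2 - 10*x - 16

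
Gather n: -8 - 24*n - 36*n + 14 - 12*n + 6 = 12 - 72*n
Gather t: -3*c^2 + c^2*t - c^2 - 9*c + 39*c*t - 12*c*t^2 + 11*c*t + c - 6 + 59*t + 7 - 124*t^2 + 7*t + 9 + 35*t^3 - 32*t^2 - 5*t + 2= -4*c^2 - 8*c + 35*t^3 + t^2*(-12*c - 156) + t*(c^2 + 50*c + 61) + 12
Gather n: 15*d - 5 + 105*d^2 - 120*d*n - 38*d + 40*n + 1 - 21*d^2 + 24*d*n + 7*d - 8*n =84*d^2 - 16*d + n*(32 - 96*d) - 4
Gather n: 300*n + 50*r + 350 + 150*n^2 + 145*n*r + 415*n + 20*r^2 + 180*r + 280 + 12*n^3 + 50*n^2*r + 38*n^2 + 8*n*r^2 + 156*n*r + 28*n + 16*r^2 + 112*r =12*n^3 + n^2*(50*r + 188) + n*(8*r^2 + 301*r + 743) + 36*r^2 + 342*r + 630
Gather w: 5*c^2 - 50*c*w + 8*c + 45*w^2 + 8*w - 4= 5*c^2 + 8*c + 45*w^2 + w*(8 - 50*c) - 4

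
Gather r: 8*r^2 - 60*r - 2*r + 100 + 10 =8*r^2 - 62*r + 110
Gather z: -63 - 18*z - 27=-18*z - 90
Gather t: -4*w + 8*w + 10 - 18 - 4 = 4*w - 12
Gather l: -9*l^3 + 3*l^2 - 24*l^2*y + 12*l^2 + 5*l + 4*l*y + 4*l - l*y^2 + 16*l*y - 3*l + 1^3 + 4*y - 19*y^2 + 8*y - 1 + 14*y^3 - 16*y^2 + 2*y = -9*l^3 + l^2*(15 - 24*y) + l*(-y^2 + 20*y + 6) + 14*y^3 - 35*y^2 + 14*y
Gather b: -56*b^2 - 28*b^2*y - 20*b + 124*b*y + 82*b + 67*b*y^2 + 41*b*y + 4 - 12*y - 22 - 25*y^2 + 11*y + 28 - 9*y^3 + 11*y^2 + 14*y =b^2*(-28*y - 56) + b*(67*y^2 + 165*y + 62) - 9*y^3 - 14*y^2 + 13*y + 10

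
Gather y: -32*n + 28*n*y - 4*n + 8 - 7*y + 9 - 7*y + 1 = -36*n + y*(28*n - 14) + 18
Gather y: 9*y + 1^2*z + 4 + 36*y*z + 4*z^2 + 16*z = y*(36*z + 9) + 4*z^2 + 17*z + 4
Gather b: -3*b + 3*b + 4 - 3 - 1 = 0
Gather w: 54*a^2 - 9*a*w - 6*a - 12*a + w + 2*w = 54*a^2 - 18*a + w*(3 - 9*a)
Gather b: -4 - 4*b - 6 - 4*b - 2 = -8*b - 12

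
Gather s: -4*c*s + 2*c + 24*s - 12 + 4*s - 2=2*c + s*(28 - 4*c) - 14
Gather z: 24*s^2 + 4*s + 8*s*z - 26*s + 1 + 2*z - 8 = 24*s^2 - 22*s + z*(8*s + 2) - 7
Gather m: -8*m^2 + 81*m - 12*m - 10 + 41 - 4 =-8*m^2 + 69*m + 27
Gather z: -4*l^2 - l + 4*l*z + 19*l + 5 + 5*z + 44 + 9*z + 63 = -4*l^2 + 18*l + z*(4*l + 14) + 112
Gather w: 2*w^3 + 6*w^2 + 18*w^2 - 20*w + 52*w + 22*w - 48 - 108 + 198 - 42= 2*w^3 + 24*w^2 + 54*w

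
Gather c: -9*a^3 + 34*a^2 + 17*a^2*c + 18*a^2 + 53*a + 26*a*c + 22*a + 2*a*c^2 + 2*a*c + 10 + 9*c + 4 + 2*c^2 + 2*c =-9*a^3 + 52*a^2 + 75*a + c^2*(2*a + 2) + c*(17*a^2 + 28*a + 11) + 14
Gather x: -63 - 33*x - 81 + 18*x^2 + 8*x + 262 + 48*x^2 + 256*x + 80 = 66*x^2 + 231*x + 198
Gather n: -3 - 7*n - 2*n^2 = -2*n^2 - 7*n - 3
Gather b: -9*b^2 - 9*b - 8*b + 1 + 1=-9*b^2 - 17*b + 2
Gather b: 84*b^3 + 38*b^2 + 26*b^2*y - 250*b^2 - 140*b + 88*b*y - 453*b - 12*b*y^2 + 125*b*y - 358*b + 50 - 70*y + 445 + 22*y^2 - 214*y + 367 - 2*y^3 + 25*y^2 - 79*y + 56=84*b^3 + b^2*(26*y - 212) + b*(-12*y^2 + 213*y - 951) - 2*y^3 + 47*y^2 - 363*y + 918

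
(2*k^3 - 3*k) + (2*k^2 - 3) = 2*k^3 + 2*k^2 - 3*k - 3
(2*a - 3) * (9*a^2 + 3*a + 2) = 18*a^3 - 21*a^2 - 5*a - 6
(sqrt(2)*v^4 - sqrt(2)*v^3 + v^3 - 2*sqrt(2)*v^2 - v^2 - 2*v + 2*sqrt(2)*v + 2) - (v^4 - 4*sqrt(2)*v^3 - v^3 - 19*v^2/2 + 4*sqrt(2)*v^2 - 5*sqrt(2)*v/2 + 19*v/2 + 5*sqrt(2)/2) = -v^4 + sqrt(2)*v^4 + 2*v^3 + 3*sqrt(2)*v^3 - 6*sqrt(2)*v^2 + 17*v^2/2 - 23*v/2 + 9*sqrt(2)*v/2 - 5*sqrt(2)/2 + 2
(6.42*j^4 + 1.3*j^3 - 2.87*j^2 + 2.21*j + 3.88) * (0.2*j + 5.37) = 1.284*j^5 + 34.7354*j^4 + 6.407*j^3 - 14.9699*j^2 + 12.6437*j + 20.8356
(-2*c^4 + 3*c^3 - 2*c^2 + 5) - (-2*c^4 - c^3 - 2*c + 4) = 4*c^3 - 2*c^2 + 2*c + 1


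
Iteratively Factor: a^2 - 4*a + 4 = (a - 2)*(a - 2)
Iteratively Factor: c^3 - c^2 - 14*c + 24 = (c - 2)*(c^2 + c - 12) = (c - 3)*(c - 2)*(c + 4)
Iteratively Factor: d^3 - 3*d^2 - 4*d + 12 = (d - 3)*(d^2 - 4) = (d - 3)*(d + 2)*(d - 2)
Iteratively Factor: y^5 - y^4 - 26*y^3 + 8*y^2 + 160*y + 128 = (y + 2)*(y^4 - 3*y^3 - 20*y^2 + 48*y + 64) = (y + 1)*(y + 2)*(y^3 - 4*y^2 - 16*y + 64) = (y + 1)*(y + 2)*(y + 4)*(y^2 - 8*y + 16) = (y - 4)*(y + 1)*(y + 2)*(y + 4)*(y - 4)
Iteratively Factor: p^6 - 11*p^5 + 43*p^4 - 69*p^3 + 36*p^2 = (p - 3)*(p^5 - 8*p^4 + 19*p^3 - 12*p^2) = p*(p - 3)*(p^4 - 8*p^3 + 19*p^2 - 12*p) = p*(p - 3)^2*(p^3 - 5*p^2 + 4*p) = p*(p - 4)*(p - 3)^2*(p^2 - p) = p*(p - 4)*(p - 3)^2*(p - 1)*(p)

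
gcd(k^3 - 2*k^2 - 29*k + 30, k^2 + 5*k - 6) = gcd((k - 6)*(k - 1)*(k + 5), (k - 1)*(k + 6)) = k - 1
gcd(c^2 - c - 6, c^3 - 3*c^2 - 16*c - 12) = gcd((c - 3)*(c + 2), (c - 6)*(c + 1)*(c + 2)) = c + 2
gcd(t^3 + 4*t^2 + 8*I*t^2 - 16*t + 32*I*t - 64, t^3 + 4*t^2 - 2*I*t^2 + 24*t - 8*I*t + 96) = t^2 + t*(4 + 4*I) + 16*I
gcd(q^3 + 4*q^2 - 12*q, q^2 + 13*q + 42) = q + 6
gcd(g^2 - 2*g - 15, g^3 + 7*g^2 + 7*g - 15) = g + 3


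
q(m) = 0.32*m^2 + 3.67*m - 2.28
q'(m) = 0.64*m + 3.67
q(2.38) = 8.27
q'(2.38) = 5.19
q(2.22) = 7.44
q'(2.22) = 5.09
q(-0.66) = -4.56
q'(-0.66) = 3.25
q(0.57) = -0.08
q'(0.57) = 4.03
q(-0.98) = -5.57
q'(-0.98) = 3.04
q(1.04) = 1.88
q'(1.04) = 4.34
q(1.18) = 2.50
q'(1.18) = 4.43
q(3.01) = 11.67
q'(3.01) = 5.60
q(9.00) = 56.67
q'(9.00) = 9.43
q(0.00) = -2.28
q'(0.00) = 3.67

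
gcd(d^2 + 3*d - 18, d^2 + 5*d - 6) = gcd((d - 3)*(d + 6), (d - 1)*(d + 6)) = d + 6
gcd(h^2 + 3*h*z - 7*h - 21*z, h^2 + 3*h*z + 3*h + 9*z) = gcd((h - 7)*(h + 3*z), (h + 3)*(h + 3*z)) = h + 3*z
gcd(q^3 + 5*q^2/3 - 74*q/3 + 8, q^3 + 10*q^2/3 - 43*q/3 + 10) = q + 6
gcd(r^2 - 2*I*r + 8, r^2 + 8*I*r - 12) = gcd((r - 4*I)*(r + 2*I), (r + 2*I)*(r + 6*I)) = r + 2*I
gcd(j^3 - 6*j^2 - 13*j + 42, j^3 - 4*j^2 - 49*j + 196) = j - 7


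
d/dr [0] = 0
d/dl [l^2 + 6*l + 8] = 2*l + 6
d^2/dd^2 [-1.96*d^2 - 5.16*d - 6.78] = -3.92000000000000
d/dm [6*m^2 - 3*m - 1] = 12*m - 3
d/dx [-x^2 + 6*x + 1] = 6 - 2*x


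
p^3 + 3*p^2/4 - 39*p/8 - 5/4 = (p - 2)*(p + 1/4)*(p + 5/2)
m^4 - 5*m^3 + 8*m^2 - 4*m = m*(m - 2)^2*(m - 1)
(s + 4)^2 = s^2 + 8*s + 16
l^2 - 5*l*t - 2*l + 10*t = (l - 2)*(l - 5*t)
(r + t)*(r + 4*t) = r^2 + 5*r*t + 4*t^2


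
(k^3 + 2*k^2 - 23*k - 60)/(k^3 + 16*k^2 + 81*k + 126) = (k^2 - k - 20)/(k^2 + 13*k + 42)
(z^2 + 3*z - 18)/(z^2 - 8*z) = (z^2 + 3*z - 18)/(z*(z - 8))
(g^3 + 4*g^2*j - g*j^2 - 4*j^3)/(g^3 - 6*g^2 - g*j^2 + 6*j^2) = (g + 4*j)/(g - 6)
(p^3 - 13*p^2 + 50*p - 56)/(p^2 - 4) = (p^2 - 11*p + 28)/(p + 2)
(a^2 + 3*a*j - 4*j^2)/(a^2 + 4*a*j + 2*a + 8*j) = (a - j)/(a + 2)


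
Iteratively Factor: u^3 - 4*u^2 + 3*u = (u)*(u^2 - 4*u + 3) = u*(u - 1)*(u - 3)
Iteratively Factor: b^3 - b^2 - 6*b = (b)*(b^2 - b - 6) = b*(b - 3)*(b + 2)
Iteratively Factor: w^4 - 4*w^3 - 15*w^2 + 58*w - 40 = (w - 1)*(w^3 - 3*w^2 - 18*w + 40) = (w - 5)*(w - 1)*(w^2 + 2*w - 8) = (w - 5)*(w - 1)*(w + 4)*(w - 2)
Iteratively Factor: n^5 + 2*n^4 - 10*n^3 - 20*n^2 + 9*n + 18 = (n + 3)*(n^4 - n^3 - 7*n^2 + n + 6) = (n - 1)*(n + 3)*(n^3 - 7*n - 6) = (n - 1)*(n + 2)*(n + 3)*(n^2 - 2*n - 3) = (n - 3)*(n - 1)*(n + 2)*(n + 3)*(n + 1)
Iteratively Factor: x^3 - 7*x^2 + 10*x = (x - 2)*(x^2 - 5*x) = x*(x - 2)*(x - 5)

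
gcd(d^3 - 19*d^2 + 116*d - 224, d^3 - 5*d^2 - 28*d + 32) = d - 8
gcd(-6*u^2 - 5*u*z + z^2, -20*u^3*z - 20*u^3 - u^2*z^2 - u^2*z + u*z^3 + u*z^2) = 1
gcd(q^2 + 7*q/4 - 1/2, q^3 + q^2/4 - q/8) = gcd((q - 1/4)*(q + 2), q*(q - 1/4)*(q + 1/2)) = q - 1/4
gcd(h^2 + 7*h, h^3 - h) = h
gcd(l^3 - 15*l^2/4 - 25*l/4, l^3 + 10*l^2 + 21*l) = l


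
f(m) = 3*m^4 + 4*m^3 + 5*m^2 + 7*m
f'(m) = 12*m^3 + 12*m^2 + 10*m + 7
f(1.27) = 32.95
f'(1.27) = 63.64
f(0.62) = 7.66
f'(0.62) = 20.67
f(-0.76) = -3.19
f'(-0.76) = 1.06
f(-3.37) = 267.04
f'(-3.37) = -349.69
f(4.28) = 1441.85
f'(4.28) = 1210.45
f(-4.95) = 1403.83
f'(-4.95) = -1203.92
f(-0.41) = -2.22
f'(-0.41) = 4.09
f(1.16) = 26.52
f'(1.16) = 53.48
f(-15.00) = 139395.00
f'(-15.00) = -37943.00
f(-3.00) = 159.00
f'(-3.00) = -239.00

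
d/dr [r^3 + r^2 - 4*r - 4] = 3*r^2 + 2*r - 4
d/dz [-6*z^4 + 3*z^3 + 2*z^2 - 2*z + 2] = -24*z^3 + 9*z^2 + 4*z - 2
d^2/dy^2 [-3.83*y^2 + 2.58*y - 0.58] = -7.66000000000000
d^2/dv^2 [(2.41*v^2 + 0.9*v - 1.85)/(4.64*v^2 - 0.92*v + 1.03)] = (59.328896*v^3 - 308.085792*v^2 + 21.576*v + 21.370578)/(99.897344*v^6 - 59.421696*v^5 + 78.308352*v^4 - 27.159872*v^3 + 17.383104*v^2 - 2.928084*v + 1.092727)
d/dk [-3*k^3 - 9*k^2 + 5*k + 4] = -9*k^2 - 18*k + 5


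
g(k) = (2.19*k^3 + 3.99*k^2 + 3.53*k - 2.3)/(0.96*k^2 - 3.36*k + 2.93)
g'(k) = (3.36 - 1.92*k)*(2.19*k^3 + 3.99*k^2 + 3.53*k - 2.3)/(0.96*k^2 - 3.36*k + 2.93)^2 + (6.57*k^2 + 7.98*k + 3.53)/(0.96*k^2 - 3.36*k + 2.93) = (2.1024*k^4 - 14.7168*k^3 + 2.4549*k^2 + 27.7974*k + 2.6149)/(0.9216*k^4 - 6.4512*k^3 + 16.9152*k^2 - 19.6896*k + 8.5849)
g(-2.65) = -1.31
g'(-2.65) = 0.94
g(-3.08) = -1.76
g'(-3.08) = 1.12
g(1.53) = 556.30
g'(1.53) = 7297.56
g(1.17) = 34.51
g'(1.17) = 192.65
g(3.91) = 45.52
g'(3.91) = -11.99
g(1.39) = 141.56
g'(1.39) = 1093.95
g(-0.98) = -0.56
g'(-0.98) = -0.13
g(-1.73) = -0.67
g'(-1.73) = 0.42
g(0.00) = -0.78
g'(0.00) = 0.30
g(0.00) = -0.78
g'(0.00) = 0.30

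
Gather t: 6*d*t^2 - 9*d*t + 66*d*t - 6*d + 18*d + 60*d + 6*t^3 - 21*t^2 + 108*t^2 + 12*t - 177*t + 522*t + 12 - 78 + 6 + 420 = 72*d + 6*t^3 + t^2*(6*d + 87) + t*(57*d + 357) + 360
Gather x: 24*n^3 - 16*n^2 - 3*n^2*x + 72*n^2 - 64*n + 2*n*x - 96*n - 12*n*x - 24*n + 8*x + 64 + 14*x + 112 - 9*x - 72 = 24*n^3 + 56*n^2 - 184*n + x*(-3*n^2 - 10*n + 13) + 104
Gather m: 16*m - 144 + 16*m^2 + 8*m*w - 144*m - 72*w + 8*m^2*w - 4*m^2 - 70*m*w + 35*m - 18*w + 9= m^2*(8*w + 12) + m*(-62*w - 93) - 90*w - 135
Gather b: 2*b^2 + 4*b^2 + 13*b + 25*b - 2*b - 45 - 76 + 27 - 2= 6*b^2 + 36*b - 96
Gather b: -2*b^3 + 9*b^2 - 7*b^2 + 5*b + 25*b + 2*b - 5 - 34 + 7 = -2*b^3 + 2*b^2 + 32*b - 32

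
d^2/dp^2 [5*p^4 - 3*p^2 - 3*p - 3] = 60*p^2 - 6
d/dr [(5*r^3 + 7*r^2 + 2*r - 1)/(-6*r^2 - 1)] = (-30*r^4 - 3*r^2 - 26*r - 2)/(36*r^4 + 12*r^2 + 1)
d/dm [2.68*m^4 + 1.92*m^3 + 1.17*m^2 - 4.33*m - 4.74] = 10.72*m^3 + 5.76*m^2 + 2.34*m - 4.33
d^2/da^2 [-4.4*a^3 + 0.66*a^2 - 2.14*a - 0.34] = 1.32 - 26.4*a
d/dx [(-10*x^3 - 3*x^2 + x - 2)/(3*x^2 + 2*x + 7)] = (-30*x^4 - 40*x^3 - 219*x^2 - 30*x + 11)/(9*x^4 + 12*x^3 + 46*x^2 + 28*x + 49)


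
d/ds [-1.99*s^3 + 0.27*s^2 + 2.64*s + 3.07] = -5.97*s^2 + 0.54*s + 2.64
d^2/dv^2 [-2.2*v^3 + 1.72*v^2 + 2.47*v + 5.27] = 3.44 - 13.2*v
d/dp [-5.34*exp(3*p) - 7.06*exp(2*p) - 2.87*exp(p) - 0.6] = (-16.02*exp(2*p) - 14.12*exp(p) - 2.87)*exp(p)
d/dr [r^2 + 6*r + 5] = 2*r + 6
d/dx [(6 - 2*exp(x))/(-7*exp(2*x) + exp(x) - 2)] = 2*(-(exp(x) - 3)*(14*exp(x) - 1) + 7*exp(2*x) - exp(x) + 2)*exp(x)/(7*exp(2*x) - exp(x) + 2)^2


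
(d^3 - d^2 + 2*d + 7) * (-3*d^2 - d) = -3*d^5 + 2*d^4 - 5*d^3 - 23*d^2 - 7*d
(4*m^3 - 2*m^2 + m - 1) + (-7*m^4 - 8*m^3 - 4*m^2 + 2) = -7*m^4 - 4*m^3 - 6*m^2 + m + 1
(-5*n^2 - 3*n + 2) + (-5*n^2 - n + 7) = -10*n^2 - 4*n + 9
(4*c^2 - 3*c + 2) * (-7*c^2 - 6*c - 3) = -28*c^4 - 3*c^3 - 8*c^2 - 3*c - 6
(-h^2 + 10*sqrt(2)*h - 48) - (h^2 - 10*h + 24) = -2*h^2 + 10*h + 10*sqrt(2)*h - 72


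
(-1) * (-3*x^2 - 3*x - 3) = 3*x^2 + 3*x + 3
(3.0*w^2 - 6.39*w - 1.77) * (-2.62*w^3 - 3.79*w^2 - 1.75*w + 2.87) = -7.86*w^5 + 5.3718*w^4 + 23.6055*w^3 + 26.5008*w^2 - 15.2418*w - 5.0799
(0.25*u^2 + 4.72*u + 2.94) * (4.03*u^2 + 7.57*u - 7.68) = 1.0075*u^4 + 20.9141*u^3 + 45.6586*u^2 - 13.9938*u - 22.5792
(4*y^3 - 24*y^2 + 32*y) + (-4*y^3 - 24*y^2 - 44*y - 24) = -48*y^2 - 12*y - 24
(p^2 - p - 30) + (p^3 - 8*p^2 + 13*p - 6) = p^3 - 7*p^2 + 12*p - 36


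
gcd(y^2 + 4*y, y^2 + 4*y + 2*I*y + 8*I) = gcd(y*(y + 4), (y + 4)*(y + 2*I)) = y + 4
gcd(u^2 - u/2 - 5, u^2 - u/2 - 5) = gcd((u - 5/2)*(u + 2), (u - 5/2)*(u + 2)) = u^2 - u/2 - 5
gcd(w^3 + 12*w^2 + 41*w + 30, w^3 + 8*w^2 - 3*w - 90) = w^2 + 11*w + 30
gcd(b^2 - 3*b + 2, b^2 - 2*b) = b - 2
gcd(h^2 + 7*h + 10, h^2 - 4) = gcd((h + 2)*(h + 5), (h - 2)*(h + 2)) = h + 2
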